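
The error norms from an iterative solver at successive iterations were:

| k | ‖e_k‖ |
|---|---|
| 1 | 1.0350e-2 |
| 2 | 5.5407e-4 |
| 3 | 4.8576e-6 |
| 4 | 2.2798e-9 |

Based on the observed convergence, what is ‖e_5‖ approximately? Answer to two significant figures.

9.4e-15

First estimate the order: p ≈ ln(‖e_4‖/‖e_3‖) / ln(‖e_3‖/‖e_2‖) = ln(2.2798e-9/4.8576e-6)/ln(4.8576e-6/5.5407e-4) = ln(0.000469326)/ln(0.00876712) ≈ 1.6180.
Then ‖e_5‖ ≈ ‖e_4‖·(‖e_4‖/‖e_3‖)^p = 2.2798e-9·(0.000469326)^1.6180 = 2.2798e-9·4.11572e-06 ≈ 9.383e-15.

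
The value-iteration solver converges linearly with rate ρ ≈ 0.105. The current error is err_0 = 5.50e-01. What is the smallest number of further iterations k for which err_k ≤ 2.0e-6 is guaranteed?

6

After k steps, err_k ≈ 5.50e-01·0.105^k.
Need 0.105^k ≤ 2.0e-6/5.50e-01 = 3.63636e-06.
k ≥ ln(3.63636e-06)/ln(0.105) = -12.5245/-2.25379 = 5.557.
Smallest integer k = 6.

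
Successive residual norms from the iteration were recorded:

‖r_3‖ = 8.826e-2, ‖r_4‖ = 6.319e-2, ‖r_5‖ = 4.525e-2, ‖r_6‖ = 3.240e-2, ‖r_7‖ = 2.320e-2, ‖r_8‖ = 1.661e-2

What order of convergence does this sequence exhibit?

1

Consecutive ratios: ‖r_8‖/‖r_7‖ = 1.661e-2/2.320e-2 = 0.715948, ‖r_7‖/‖r_6‖ = 2.320e-2/3.240e-2 = 0.716049.
p ≈ ln(0.715948)/ln(0.716049) = -0.3341/-0.3340 ≈ 1.00.
So the convergence is linear (order 1).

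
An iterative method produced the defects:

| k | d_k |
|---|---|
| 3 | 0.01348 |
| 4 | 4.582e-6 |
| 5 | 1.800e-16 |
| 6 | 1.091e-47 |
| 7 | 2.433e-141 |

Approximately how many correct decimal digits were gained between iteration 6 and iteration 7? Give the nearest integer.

Digits gained ≈ log₁₀(d_6/d_7) = log₁₀(1.091e-47/2.433e-141) = log₁₀(4.48418e+93) ≈ 93.652.

94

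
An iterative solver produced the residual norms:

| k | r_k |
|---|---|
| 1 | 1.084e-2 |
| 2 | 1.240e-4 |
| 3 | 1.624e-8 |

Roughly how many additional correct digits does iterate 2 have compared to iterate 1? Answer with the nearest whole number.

Digits gained ≈ log₁₀(r_1/r_2) = log₁₀(1.084e-2/1.240e-4) = log₁₀(87.4194) ≈ 1.942.

2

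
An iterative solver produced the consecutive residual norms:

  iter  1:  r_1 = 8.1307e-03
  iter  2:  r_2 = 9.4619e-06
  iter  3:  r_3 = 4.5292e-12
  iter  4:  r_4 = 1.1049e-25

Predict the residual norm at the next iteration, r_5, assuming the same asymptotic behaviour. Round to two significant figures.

5.3e-55

First estimate the order: p ≈ ln(r_4/r_3) / ln(r_3/r_2) = ln(1.1049e-25/4.5292e-12)/ln(4.5292e-12/9.4619e-06) = ln(2.4395e-14)/ln(4.78678e-07) ≈ 2.1539.
Then r_5 ≈ r_4·(r_4/r_3)^p = 1.1049e-25·(2.4395e-14)^2.1539 = 1.1049e-25·4.78197e-30 ≈ 5.284e-55.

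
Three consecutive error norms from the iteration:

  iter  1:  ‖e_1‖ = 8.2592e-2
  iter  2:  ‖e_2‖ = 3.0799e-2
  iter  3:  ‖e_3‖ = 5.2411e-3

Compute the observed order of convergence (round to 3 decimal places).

p ≈ ln(‖e_3‖/‖e_2‖) / ln(‖e_2‖/‖e_1‖)
  = ln(5.2411e-3/3.0799e-2) / ln(3.0799e-2/8.2592e-2)
  = ln(0.170171) / ln(0.372905)
  = -1.770951 / -0.986432 ≈ 1.795310

1.795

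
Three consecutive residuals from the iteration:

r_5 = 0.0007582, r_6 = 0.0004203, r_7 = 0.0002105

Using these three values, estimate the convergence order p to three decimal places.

p ≈ ln(r_7/r_6) / ln(r_6/r_5)
  = ln(0.0002105/0.0004203) / ln(0.0004203/0.0007582)
  = ln(0.500833) / ln(0.554339)
  = -0.691483 / -0.589979 ≈ 1.172047

1.172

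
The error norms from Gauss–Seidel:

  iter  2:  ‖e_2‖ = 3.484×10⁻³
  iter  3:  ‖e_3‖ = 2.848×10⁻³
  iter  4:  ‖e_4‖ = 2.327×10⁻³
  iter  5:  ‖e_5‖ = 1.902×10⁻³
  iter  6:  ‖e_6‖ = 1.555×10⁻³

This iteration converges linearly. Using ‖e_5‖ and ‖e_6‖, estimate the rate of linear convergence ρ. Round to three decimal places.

0.818

ρ ≈ ‖e_6‖/‖e_5‖ = 1.555×10⁻³/1.902×10⁻³ = 0.81756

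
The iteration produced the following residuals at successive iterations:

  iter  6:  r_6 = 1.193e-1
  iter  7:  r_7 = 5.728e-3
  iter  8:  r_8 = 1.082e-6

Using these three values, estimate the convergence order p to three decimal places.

p ≈ ln(r_8/r_7) / ln(r_7/r_6)
  = ln(1.082e-6/5.728e-3) / ln(5.728e-3/1.193e-1)
  = ln(0.000188897) / ln(0.0480134)
  = -8.574309 / -3.036275 ≈ 2.823957

2.824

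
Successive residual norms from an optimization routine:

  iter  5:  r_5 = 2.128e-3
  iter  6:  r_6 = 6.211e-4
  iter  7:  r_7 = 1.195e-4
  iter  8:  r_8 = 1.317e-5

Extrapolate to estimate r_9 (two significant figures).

First estimate the order: p ≈ ln(r_8/r_7) / ln(r_7/r_6) = ln(1.317e-5/1.195e-4)/ln(1.195e-4/6.211e-4) = ln(0.110209)/ln(0.192401) ≈ 1.3381.
Then r_9 ≈ r_8·(r_8/r_7)^p = 1.317e-5·(0.110209)^1.3381 = 1.317e-5·0.0522866 ≈ 6.886e-07.

6.9e-7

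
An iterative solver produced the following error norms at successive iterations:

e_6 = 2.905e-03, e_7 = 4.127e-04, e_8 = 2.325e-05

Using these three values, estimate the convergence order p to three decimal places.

1.474

p ≈ ln(e_8/e_7) / ln(e_7/e_6)
  = ln(2.325e-05/4.127e-04) / ln(4.127e-04/2.905e-03)
  = ln(0.0563363) / ln(0.142065)
  = -2.876416 / -1.951471 ≈ 1.473973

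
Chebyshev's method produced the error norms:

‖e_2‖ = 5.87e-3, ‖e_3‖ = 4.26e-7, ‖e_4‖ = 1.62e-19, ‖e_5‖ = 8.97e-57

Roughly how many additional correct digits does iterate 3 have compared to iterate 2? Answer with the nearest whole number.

4

Digits gained ≈ log₁₀(‖e_2‖/‖e_3‖) = log₁₀(5.87e-3/4.26e-7) = log₁₀(13779.3) ≈ 4.139.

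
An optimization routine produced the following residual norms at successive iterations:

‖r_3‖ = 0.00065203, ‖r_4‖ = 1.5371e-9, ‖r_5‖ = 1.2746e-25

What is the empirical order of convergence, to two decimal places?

2.86

p ≈ ln(‖r_5‖/‖r_4‖) / ln(‖r_4‖/‖r_3‖)
  = ln(1.2746e-25/1.5371e-9) / ln(1.5371e-9/0.00065203)
  = ln(8.29224e-17) / ln(2.35741e-06)
  = -37.02863 / -12.95795 ≈ 2.85760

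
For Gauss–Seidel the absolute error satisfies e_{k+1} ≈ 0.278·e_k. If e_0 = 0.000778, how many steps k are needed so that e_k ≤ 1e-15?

22

After k steps, e_k ≈ 0.000778·0.278^k.
Need 0.278^k ≤ 1e-15/0.000778 = 1.28535e-12.
k ≥ ln(1.28535e-12)/ln(0.278) = -27.3800/-1.28013 = 21.388.
Smallest integer k = 22.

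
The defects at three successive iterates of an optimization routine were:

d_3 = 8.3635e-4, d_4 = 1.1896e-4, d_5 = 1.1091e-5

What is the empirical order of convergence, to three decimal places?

p ≈ ln(d_5/d_4) / ln(d_4/d_3)
  = ln(1.1091e-5/1.1896e-4) / ln(1.1896e-4/8.3635e-4)
  = ln(0.093233) / ln(0.142237)
  = -2.372654 / -1.950261 ≈ 1.216583

1.217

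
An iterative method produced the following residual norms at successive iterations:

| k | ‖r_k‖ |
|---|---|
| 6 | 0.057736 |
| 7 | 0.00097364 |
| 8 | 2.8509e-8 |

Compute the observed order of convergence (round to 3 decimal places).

2.557

p ≈ ln(‖r_8‖/‖r_7‖) / ln(‖r_7‖/‖r_6‖)
  = ln(2.8509e-8/0.00097364) / ln(0.00097364/0.057736)
  = ln(2.92808e-05) / ln(0.0168637)
  = -10.438579 / -4.082592 ≈ 2.556851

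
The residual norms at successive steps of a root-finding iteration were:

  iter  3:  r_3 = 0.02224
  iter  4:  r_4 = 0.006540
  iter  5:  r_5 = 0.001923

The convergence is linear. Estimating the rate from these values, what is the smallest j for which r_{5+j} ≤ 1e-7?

9

Rate ρ ≈ r_5/r_4 = 0.001923/0.006540 = 0.2940.
After j more steps, r_{5+j} ≈ 0.001923·ρ^j; need ρ^j ≤ 1e-7/0.001923 = 5.20021e-05.
j ≥ ln(5.20021e-05)/ln(0.2940) = -9.8642/-1.22418 = 8.058.
So 9 more iterations are needed.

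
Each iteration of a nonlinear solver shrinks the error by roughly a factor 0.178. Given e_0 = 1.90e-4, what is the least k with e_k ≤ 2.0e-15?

15

After k steps, e_k ≈ 1.90e-4·0.178^k.
Need 0.178^k ≤ 2.0e-15/1.90e-4 = 1.05263e-11.
k ≥ ln(1.05263e-11)/ln(0.178) = -25.2771/-1.72597 = 14.645.
Smallest integer k = 15.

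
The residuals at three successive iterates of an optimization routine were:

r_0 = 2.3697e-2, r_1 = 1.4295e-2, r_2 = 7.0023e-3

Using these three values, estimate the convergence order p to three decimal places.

p ≈ ln(r_2/r_1) / ln(r_1/r_0)
  = ln(7.0023e-3/1.4295e-2) / ln(1.4295e-2/2.3697e-2)
  = ln(0.489843) / ln(0.603241)
  = -0.713670 / -0.505438 ≈ 1.411983

1.412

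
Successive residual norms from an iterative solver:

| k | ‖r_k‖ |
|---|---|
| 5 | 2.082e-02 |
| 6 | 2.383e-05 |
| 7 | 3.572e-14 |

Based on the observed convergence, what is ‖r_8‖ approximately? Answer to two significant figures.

1.2e-40

First estimate the order: p ≈ ln(‖r_7‖/‖r_6‖) / ln(‖r_6‖/‖r_5‖) = ln(3.572e-14/2.383e-05)/ln(2.383e-05/2.082e-02) = ln(1.49895e-09)/ln(0.00114457) ≈ 3.0000.
Then ‖r_8‖ ≈ ‖r_7‖·(‖r_7‖/‖r_6‖)^p = 3.572e-14·(1.49895e-09)^3.0000 = 3.572e-14·3.36792e-27 ≈ 1.203e-40.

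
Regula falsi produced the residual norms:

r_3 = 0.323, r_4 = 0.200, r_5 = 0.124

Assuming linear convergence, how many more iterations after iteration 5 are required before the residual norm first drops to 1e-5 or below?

20

Rate ρ ≈ r_5/r_4 = 0.124/0.200 = 0.6200.
After j more steps, r_{5+j} ≈ 0.124·ρ^j; need ρ^j ≤ 1e-5/0.124 = 8.06452e-05.
j ≥ ln(8.06452e-05)/ln(0.6200) = -9.4255/-0.47804 = 19.717.
So 20 more iterations are needed.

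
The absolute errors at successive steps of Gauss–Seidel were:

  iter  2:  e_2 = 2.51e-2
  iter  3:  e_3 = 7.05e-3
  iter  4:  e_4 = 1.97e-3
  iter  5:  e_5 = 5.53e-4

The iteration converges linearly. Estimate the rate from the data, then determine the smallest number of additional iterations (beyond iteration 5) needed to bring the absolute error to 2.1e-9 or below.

10

Rate ρ ≈ e_5/e_4 = 5.53e-4/1.97e-3 = 0.2807.
After j more steps, e_{5+j} ≈ 5.53e-4·ρ^j; need ρ^j ≤ 2.1e-9/5.53e-4 = 3.79747e-06.
j ≥ ln(3.79747e-06)/ln(0.2807) = -12.4812/-1.27047 = 9.824.
So 10 more iterations are needed.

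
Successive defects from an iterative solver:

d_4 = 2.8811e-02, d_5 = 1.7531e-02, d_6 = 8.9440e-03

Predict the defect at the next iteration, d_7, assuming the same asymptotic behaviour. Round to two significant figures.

First estimate the order: p ≈ ln(d_6/d_5) / ln(d_5/d_4) = ln(8.9440e-03/1.7531e-02)/ln(1.7531e-02/2.8811e-02) = ln(0.510182)/ln(0.608483) ≈ 1.3547.
Then d_7 ≈ d_6·(d_6/d_5)^p = 8.9440e-03·(0.510182)^1.3547 = 8.9440e-03·0.401842 ≈ 0.003594.

3.6e-3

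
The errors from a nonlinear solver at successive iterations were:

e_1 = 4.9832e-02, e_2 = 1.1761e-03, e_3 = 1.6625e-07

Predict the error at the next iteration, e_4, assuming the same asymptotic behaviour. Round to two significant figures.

1.3e-16

First estimate the order: p ≈ ln(e_3/e_2) / ln(e_2/e_1) = ln(1.6625e-07/1.1761e-03)/ln(1.1761e-03/4.9832e-02) = ln(0.000141357)/ln(0.0236013) ≈ 2.3660.
Then e_4 ≈ e_3·(e_3/e_2)^p = 1.6625e-07·(0.000141357)^2.3660 = 1.6625e-07·7.79203e-10 ≈ 1.295e-16.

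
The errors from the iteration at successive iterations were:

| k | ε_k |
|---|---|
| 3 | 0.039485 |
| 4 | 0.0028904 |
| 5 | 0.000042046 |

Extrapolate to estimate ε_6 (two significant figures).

4.5e-8

First estimate the order: p ≈ ln(ε_5/ε_4) / ln(ε_4/ε_3) = ln(0.000042046/0.0028904)/ln(0.0028904/0.039485) = ln(0.0145468)/ln(0.0732025) ≈ 1.6180.
Then ε_6 ≈ ε_5·(ε_5/ε_4)^p = 0.000042046·(0.0145468)^1.6180 = 0.000042046·0.00106502 ≈ 4.478e-08.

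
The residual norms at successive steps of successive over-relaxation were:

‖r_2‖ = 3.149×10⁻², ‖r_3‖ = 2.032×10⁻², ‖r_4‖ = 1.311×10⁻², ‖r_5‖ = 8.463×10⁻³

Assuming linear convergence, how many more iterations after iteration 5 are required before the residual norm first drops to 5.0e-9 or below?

Rate ρ ≈ ‖r_5‖/‖r_4‖ = 8.463×10⁻³/1.311×10⁻² = 0.6455.
After j more steps, ‖r_{5+j}‖ ≈ 8.463×10⁻³·ρ^j; need ρ^j ≤ 5.0e-9/8.463×10⁻³ = 5.90807e-07.
j ≥ ln(5.90807e-07)/ln(0.6455) = -14.3418/-0.43773 = 32.764.
So 33 more iterations are needed.

33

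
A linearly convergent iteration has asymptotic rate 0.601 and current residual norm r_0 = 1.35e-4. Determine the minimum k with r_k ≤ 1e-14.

After k steps, r_k ≈ 1.35e-4·0.601^k.
Need 0.601^k ≤ 1e-14/1.35e-4 = 7.40741e-11.
k ≥ ln(7.40741e-11)/ln(0.601) = -23.3260/-0.50916 = 45.813.
Smallest integer k = 46.

46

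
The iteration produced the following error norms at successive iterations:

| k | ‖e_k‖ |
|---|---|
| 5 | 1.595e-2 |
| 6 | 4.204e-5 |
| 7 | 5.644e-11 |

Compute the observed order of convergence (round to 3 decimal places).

2.277

p ≈ ln(‖e_7‖/‖e_6‖) / ln(‖e_6‖/‖e_5‖)
  = ln(5.644e-11/4.204e-5) / ln(4.204e-5/1.595e-2)
  = ln(1.34253e-06) / ln(0.00263574)
  = -13.520955 / -5.938591 ≈ 2.276795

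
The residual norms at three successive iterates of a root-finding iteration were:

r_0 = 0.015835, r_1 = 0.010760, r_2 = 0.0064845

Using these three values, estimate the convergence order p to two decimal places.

1.31

p ≈ ln(r_2/r_1) / ln(r_1/r_0)
  = ln(0.0064845/0.010760) / ln(0.010760/0.015835)
  = ln(0.602649) / ln(0.679507)
  = -0.50642 / -0.38639 ≈ 1.31064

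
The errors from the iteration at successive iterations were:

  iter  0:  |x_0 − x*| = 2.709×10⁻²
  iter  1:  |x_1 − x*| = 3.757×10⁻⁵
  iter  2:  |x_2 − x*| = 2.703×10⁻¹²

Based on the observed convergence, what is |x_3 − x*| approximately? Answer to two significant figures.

First estimate the order: p ≈ ln(|x_2 − x*|/|x_1 − x*|) / ln(|x_1 − x*|/|x_0 − x*|) = ln(2.703×10⁻¹²/3.757×10⁻⁵)/ln(3.757×10⁻⁵/2.709×10⁻²) = ln(7.19457e-08)/ln(0.00138686) ≈ 2.4993.
Then |x_3 − x*| ≈ |x_2 − x*|·(|x_2 − x*|/|x_1 − x*|)^p = 2.703×10⁻¹²·(7.19457e-08)^2.4993 = 2.703×10⁻¹²·1.40447e-18 ≈ 3.796e-30.

3.8e-30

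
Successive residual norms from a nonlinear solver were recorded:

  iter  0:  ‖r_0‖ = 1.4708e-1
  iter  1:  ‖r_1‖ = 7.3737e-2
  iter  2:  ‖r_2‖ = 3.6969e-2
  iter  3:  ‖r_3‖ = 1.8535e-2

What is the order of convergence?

Consecutive ratios: ‖r_3‖/‖r_2‖ = 1.8535e-2/3.6969e-2 = 0.501366, ‖r_2‖/‖r_1‖ = 3.6969e-2/7.3737e-2 = 0.501363.
p ≈ ln(0.501366)/ln(0.501363) = -0.6904/-0.6904 ≈ 1.00.
So the convergence is linear (order 1).

1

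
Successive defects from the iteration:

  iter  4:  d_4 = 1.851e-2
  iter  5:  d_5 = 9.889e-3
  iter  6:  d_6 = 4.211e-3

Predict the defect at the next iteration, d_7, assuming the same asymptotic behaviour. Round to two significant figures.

First estimate the order: p ≈ ln(d_6/d_5) / ln(d_5/d_4) = ln(4.211e-3/9.889e-3)/ln(9.889e-3/1.851e-2) = ln(0.425827)/ln(0.534252) ≈ 1.3618.
Then d_7 ≈ d_6·(d_6/d_5)^p = 4.211e-3·(0.425827)^1.3618 = 4.211e-3·0.312673 ≈ 0.001317.

1.3e-3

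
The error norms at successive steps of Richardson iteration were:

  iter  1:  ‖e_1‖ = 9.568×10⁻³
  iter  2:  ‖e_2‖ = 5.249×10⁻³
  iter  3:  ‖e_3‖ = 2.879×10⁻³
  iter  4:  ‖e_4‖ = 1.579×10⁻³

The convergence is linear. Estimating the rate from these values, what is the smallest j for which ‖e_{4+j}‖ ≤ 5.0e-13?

Rate ρ ≈ ‖e_4‖/‖e_3‖ = 1.579×10⁻³/2.879×10⁻³ = 0.5485.
After j more steps, ‖e_{4+j}‖ ≈ 1.579×10⁻³·ρ^j; need ρ^j ≤ 5.0e-13/1.579×10⁻³ = 3.16656e-10.
j ≥ ln(3.16656e-10)/ln(0.5485) = -21.8732/-0.60057 = 36.421.
So 37 more iterations are needed.

37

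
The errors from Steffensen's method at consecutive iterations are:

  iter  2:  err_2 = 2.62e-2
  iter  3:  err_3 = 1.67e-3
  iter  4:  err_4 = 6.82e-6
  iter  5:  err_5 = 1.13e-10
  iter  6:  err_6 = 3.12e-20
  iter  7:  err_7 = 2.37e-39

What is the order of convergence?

2

Consecutive ratios: err_7/err_6 = 2.37e-39/3.12e-20 = 7.59615e-20, err_6/err_5 = 3.12e-20/1.13e-10 = 2.76106e-10.
p ≈ ln(7.59615e-20)/ln(2.76106e-10) = -44.0241/-22.0102 ≈ 2.00.
So the convergence is quadratic (order 2).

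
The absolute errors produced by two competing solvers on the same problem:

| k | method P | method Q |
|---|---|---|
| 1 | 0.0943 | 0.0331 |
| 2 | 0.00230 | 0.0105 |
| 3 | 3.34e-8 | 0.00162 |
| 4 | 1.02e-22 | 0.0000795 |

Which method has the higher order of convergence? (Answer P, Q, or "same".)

Method P: p ≈ ln(1.02e-22/3.34e-8)/ln(3.34e-8/0.00230) ≈ 3.00.
Method Q: p ≈ ln(0.0000795/0.00162)/ln(0.00162/0.0105) ≈ 1.61.
Method P has the higher order (≈3.0 vs ≈1.6).

P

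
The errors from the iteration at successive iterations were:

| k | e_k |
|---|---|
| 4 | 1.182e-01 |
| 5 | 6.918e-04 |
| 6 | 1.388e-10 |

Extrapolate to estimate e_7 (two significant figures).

First estimate the order: p ≈ ln(e_6/e_5) / ln(e_5/e_4) = ln(1.388e-10/6.918e-04)/ln(6.918e-04/1.182e-01) = ln(2.00636e-07)/ln(0.00585279) ≈ 2.9999.
Then e_7 ≈ e_6·(e_6/e_5)^p = 1.388e-10·(2.00636e-07)^2.9999 = 1.388e-10·8.08903e-21 ≈ 1.123e-30.

1.1e-30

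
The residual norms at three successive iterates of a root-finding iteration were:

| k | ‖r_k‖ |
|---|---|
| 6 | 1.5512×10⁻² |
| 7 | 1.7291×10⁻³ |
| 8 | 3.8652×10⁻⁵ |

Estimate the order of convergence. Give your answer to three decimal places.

p ≈ ln(‖r_8‖/‖r_7‖) / ln(‖r_7‖/‖r_6‖)
  = ln(3.8652×10⁻⁵/1.7291×10⁻³) / ln(1.7291×10⁻³/1.5512×10⁻²)
  = ln(0.0223538) / ln(0.111469)
  = -3.800759 / -2.194009 ≈ 1.732335

1.732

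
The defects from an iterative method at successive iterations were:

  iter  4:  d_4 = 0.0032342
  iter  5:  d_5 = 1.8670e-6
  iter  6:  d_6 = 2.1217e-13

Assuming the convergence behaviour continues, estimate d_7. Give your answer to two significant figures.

First estimate the order: p ≈ ln(d_6/d_5) / ln(d_5/d_4) = ln(2.1217e-13/1.8670e-6)/ln(1.8670e-6/0.0032342) = ln(1.13642e-07)/ln(0.000577268) ≈ 2.1443.
Then d_7 ≈ d_6·(d_6/d_5)^p = 2.1217e-13·(1.13642e-07)^2.1443 = 2.1217e-13·1.28526e-15 ≈ 2.727e-28.

2.7e-28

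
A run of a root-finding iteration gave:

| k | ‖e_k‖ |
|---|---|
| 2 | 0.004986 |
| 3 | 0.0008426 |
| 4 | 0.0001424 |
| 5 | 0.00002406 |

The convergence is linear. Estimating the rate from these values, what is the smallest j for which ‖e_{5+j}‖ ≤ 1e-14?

13

Rate ρ ≈ ‖e_5‖/‖e_4‖ = 0.00002406/0.0001424 = 0.1690.
After j more steps, ‖e_{5+j}‖ ≈ 0.00002406·ρ^j; need ρ^j ≤ 1e-14/0.00002406 = 4.15628e-10.
j ≥ ln(4.15628e-10)/ln(0.1690) = -21.6012/-1.77786 = 12.150.
So 13 more iterations are needed.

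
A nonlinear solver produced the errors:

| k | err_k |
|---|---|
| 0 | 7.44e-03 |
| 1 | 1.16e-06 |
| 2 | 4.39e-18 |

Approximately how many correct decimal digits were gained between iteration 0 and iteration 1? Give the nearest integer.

4

Digits gained ≈ log₁₀(err_0/err_1) = log₁₀(7.44e-03/1.16e-06) = log₁₀(6413.79) ≈ 3.807.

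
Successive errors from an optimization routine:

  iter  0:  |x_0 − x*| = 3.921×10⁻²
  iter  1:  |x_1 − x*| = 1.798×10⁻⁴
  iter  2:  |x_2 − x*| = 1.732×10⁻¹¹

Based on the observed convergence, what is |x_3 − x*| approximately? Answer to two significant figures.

First estimate the order: p ≈ ln(|x_2 − x*|/|x_1 − x*|) / ln(|x_1 − x*|/|x_0 − x*|) = ln(1.732×10⁻¹¹/1.798×10⁻⁴)/ln(1.798×10⁻⁴/3.921×10⁻²) = ln(9.63293e-08)/ln(0.00458556) ≈ 3.0002.
Then |x_3 − x*| ≈ |x_2 − x*|·(|x_2 − x*|/|x_1 − x*|)^p = 1.732×10⁻¹¹·(9.63293e-08)^3.0002 = 1.732×10⁻¹¹·8.90988e-22 ≈ 1.543e-32.

1.5e-32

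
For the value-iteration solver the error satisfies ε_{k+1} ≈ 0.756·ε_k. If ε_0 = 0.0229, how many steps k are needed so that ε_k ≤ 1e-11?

78

After k steps, ε_k ≈ 0.0229·0.756^k.
Need 0.756^k ≤ 1e-11/0.0229 = 4.36681e-10.
k ≥ ln(4.36681e-10)/ln(0.756) = -21.5518/-0.27971 = 77.051.
Smallest integer k = 78.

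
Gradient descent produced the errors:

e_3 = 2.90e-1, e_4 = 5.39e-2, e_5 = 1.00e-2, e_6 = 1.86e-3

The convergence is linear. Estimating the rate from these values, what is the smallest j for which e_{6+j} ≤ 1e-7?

6

Rate ρ ≈ e_6/e_5 = 1.86e-3/1.00e-2 = 0.1860.
After j more steps, e_{6+j} ≈ 1.86e-3·ρ^j; need ρ^j ≤ 1e-7/1.86e-3 = 5.37634e-05.
j ≥ ln(5.37634e-05)/ln(0.1860) = -9.8309/-1.68201 = 5.845.
So 6 more iterations are needed.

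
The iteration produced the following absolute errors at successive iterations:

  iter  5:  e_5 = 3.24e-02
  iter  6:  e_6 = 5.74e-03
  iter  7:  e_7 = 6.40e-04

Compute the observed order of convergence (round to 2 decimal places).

1.27

p ≈ ln(e_7/e_6) / ln(e_6/e_5)
  = ln(6.40e-04/5.74e-03) / ln(5.74e-03/3.24e-02)
  = ln(0.111498) / ln(0.17716)
  = -2.19375 / -1.73070 ≈ 1.26755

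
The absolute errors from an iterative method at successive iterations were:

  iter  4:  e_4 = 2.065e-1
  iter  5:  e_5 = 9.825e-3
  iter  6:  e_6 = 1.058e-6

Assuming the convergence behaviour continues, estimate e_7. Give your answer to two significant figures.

1.3e-18

First estimate the order: p ≈ ln(e_6/e_5) / ln(e_5/e_4) = ln(1.058e-6/9.825e-3)/ln(9.825e-3/2.065e-1) = ln(0.000107684)/ln(0.0475787) ≈ 3.0001.
Then e_7 ≈ e_6·(e_6/e_5)^p = 1.058e-6·(0.000107684)^3.0001 = 1.058e-6·1.24755e-12 ≈ 1.32e-18.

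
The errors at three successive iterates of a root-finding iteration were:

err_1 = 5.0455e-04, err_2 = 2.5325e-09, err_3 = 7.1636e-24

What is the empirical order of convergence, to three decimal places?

2.745

p ≈ ln(err_3/err_2) / ln(err_2/err_1)
  = ln(7.1636e-24/2.5325e-09) / ln(2.5325e-09/5.0455e-04)
  = ln(2.82867e-15) / ln(5.01932e-06)
  = -33.498970 / -12.202216 ≈ 2.745319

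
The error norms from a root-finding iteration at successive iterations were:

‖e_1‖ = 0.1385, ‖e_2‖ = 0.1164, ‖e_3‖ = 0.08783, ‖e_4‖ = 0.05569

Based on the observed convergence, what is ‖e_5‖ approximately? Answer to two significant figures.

2.7e-2

First estimate the order: p ≈ ln(‖e_4‖/‖e_3‖) / ln(‖e_3‖/‖e_2‖) = ln(0.05569/0.08783)/ln(0.08783/0.1164) = ln(0.634066)/ln(0.754553) ≈ 1.6177.
Then ‖e_5‖ ≈ ‖e_4‖·(‖e_4‖/‖e_3‖)^p = 0.05569·(0.634066)^1.6177 = 0.05569·0.478534 ≈ 0.02665.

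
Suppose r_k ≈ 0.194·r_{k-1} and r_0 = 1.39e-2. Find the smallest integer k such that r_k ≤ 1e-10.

12

After k steps, r_k ≈ 1.39e-2·0.194^k.
Need 0.194^k ≤ 1e-10/1.39e-2 = 7.19424e-09.
k ≥ ln(7.19424e-09)/ln(0.194) = -18.7500/-1.63990 = 11.434.
Smallest integer k = 12.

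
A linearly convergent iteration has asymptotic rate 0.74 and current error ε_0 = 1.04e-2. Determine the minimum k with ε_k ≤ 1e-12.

After k steps, ε_k ≈ 1.04e-2·0.74^k.
Need 0.74^k ≤ 1e-12/1.04e-2 = 9.61538e-11.
k ≥ ln(9.61538e-11)/ln(0.74) = -23.0651/-0.30111 = 76.600.
Smallest integer k = 77.

77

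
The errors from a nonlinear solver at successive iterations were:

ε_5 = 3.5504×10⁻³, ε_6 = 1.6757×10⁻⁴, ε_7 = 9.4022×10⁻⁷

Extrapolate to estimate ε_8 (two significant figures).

First estimate the order: p ≈ ln(ε_7/ε_6) / ln(ε_6/ε_5) = ln(9.4022×10⁻⁷/1.6757×10⁻⁴)/ln(1.6757×10⁻⁴/3.5504×10⁻³) = ln(0.00561091)/ln(0.0471975) ≈ 1.6975.
Then ε_8 ≈ ε_7·(ε_7/ε_6)^p = 9.4022×10⁻⁷·(0.00561091)^1.6975 = 9.4022×10⁻⁷·0.000151002 ≈ 1.42e-10.

1.4e-10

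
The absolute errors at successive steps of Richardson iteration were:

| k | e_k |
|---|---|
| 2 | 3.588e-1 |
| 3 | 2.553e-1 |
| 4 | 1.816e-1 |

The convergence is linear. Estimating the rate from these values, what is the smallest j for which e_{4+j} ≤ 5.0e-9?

52

Rate ρ ≈ e_4/e_3 = 1.816e-1/2.553e-1 = 0.7113.
After j more steps, e_{4+j} ≈ 1.816e-1·ρ^j; need ρ^j ≤ 5.0e-9/1.816e-1 = 2.7533e-08.
j ≥ ln(2.7533e-08)/ln(0.7113) = -17.4079/-0.34066 = 51.101.
So 52 more iterations are needed.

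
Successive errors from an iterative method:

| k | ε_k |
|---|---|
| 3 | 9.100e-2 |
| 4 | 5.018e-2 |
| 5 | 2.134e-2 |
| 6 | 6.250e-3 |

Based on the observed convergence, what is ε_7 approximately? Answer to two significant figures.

First estimate the order: p ≈ ln(ε_6/ε_5) / ln(ε_5/ε_4) = ln(6.250e-3/2.134e-2)/ln(2.134e-2/5.018e-2) = ln(0.292877)/ln(0.425269) ≈ 1.4362.
Then ε_7 ≈ ε_6·(ε_6/ε_5)^p = 6.250e-3·(0.292877)^1.4362 = 6.250e-3·0.171417 ≈ 0.001071.

1.1e-3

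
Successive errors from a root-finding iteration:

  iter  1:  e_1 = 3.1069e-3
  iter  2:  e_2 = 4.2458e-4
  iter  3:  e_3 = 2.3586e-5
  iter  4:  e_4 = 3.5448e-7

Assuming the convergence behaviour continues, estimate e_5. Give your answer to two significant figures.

First estimate the order: p ≈ ln(e_4/e_3) / ln(e_3/e_2) = ln(3.5448e-7/2.3586e-5)/ln(2.3586e-5/4.2458e-4) = ln(0.0150293)/ln(0.0555514) ≈ 1.4523.
Then e_5 ≈ e_4·(e_4/e_3)^p = 3.5448e-7·(0.0150293)^1.4523 = 3.5448e-7·0.00225096 ≈ 7.979e-10.

8.0e-10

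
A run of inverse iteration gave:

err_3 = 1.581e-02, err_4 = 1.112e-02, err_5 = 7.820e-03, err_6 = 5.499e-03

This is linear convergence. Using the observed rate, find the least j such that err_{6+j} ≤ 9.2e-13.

64

Rate ρ ≈ err_6/err_5 = 5.499e-03/7.820e-03 = 0.7032.
After j more steps, err_{6+j} ≈ 5.499e-03·ρ^j; need ρ^j ≤ 9.2e-13/5.499e-03 = 1.67303e-10.
j ≥ ln(1.67303e-10)/ln(0.7032) = -22.5112/-0.35211 = 63.932.
So 64 more iterations are needed.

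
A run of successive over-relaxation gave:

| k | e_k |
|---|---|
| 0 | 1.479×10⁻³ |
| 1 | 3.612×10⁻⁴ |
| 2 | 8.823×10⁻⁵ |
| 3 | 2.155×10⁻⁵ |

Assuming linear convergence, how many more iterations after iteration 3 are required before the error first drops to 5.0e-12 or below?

Rate ρ ≈ e_3/e_2 = 2.155×10⁻⁵/8.823×10⁻⁵ = 0.2442.
After j more steps, e_{3+j} ≈ 2.155×10⁻⁵·ρ^j; need ρ^j ≤ 5.0e-12/2.155×10⁻⁵ = 2.32019e-07.
j ≥ ln(2.32019e-07)/ln(0.2442) = -15.2764/-1.40977 = 10.836.
So 11 more iterations are needed.

11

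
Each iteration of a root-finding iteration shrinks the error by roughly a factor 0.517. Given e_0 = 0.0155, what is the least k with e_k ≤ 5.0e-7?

16

After k steps, e_k ≈ 0.0155·0.517^k.
Need 0.517^k ≤ 5.0e-7/0.0155 = 3.22581e-05.
k ≥ ln(3.22581e-05)/ln(0.517) = -10.3417/-0.65971 = 15.676.
Smallest integer k = 16.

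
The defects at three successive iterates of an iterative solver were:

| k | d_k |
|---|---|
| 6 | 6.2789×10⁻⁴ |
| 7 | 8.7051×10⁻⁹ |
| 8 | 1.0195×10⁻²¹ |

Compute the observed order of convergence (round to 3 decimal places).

2.662

p ≈ ln(d_8/d_7) / ln(d_7/d_6)
  = ln(1.0195×10⁻²¹/8.7051×10⁻⁹) / ln(8.7051×10⁻⁹/6.2789×10⁻⁴)
  = ln(1.17115e-13) / ln(1.38641e-05)
  = -29.775620 / -11.186208 ≈ 2.661815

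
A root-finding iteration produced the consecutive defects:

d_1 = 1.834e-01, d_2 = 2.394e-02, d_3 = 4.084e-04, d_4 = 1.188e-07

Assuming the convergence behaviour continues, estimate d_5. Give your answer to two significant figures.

First estimate the order: p ≈ ln(d_4/d_3) / ln(d_3/d_2) = ln(1.188e-07/4.084e-04)/ln(4.084e-04/2.394e-02) = ln(0.000290891)/ln(0.0170593) ≈ 2.0001.
Then d_5 ≈ d_4·(d_4/d_3)^p = 1.188e-07·(0.000290891)^2.0001 = 1.188e-07·8.45487e-08 ≈ 1.004e-14.

1.0e-14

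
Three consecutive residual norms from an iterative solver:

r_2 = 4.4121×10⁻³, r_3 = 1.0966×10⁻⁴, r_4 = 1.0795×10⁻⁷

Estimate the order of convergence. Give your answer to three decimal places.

p ≈ ln(r_4/r_3) / ln(r_3/r_2)
  = ln(1.0795×10⁻⁷/1.0966×10⁻⁴) / ln(1.0966×10⁻⁴/4.4121×10⁻³)
  = ln(0.000984406) / ln(0.0248544)
  = -6.923472 / -3.694720 ≈ 1.873883

1.874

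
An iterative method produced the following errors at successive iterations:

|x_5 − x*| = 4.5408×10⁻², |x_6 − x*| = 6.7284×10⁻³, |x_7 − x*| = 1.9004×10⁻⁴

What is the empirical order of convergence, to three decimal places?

1.868

p ≈ ln(|x_7 − x*|/|x_6 − x*|) / ln(|x_6 − x*|/|x_5 − x*|)
  = ln(1.9004×10⁻⁴/6.7284×10⁻³) / ln(6.7284×10⁻³/4.5408×10⁻²)
  = ln(0.0282445) / ln(0.148177)
  = -3.566857 / -1.909348 ≈ 1.868102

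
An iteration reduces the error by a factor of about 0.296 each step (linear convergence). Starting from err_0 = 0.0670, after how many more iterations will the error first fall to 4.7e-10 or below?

16

After k steps, err_k ≈ 0.0670·0.296^k.
Need 0.296^k ≤ 4.7e-10/0.0670 = 7.01493e-09.
k ≥ ln(7.01493e-09)/ln(0.296) = -18.7752/-1.21740 = 15.422.
Smallest integer k = 16.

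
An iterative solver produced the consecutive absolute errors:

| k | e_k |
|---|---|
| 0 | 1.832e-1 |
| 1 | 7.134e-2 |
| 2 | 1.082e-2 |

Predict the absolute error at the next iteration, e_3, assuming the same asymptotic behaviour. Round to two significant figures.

2.5e-4

First estimate the order: p ≈ ln(e_2/e_1) / ln(e_1/e_0) = ln(1.082e-2/7.134e-2)/ln(7.134e-2/1.832e-1) = ln(0.151668)/ln(0.38941) ≈ 1.9998.
Then e_3 ≈ e_2·(e_2/e_1)^p = 1.082e-2·(0.151668)^1.9998 = 1.082e-2·0.0230119 ≈ 0.000249.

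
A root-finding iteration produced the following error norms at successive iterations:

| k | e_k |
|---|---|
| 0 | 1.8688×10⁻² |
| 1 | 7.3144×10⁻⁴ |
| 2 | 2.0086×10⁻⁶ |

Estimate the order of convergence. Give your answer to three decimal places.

1.820

p ≈ ln(e_2/e_1) / ln(e_1/e_0)
  = ln(2.0086×10⁻⁶/7.3144×10⁻⁴) / ln(7.3144×10⁻⁴/1.8688×10⁻²)
  = ln(0.00274609) / ln(0.0391396)
  = -5.897577 / -3.240621 ≈ 1.819891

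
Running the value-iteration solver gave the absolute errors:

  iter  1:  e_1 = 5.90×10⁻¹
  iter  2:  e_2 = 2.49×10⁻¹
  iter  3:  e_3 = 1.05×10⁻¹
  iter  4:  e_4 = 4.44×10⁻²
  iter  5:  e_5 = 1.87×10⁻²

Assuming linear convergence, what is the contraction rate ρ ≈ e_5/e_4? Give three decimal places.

ρ ≈ e_5/e_4 = 1.87×10⁻²/4.44×10⁻² = 0.42117

0.421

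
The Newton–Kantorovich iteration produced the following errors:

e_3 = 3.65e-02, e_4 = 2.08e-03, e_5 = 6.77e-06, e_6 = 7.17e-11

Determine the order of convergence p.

2

Consecutive ratios: e_6/e_5 = 7.17e-11/6.77e-06 = 1.05908e-05, e_5/e_4 = 6.77e-06/2.08e-03 = 0.00325481.
p ≈ ln(1.05908e-05)/ln(0.00325481) = -11.4555/-5.7276 ≈ 2.00.
So the convergence is quadratic (order 2).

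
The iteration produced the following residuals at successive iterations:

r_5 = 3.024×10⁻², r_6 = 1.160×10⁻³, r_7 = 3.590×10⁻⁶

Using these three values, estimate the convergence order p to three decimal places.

p ≈ ln(r_7/r_6) / ln(r_6/r_5)
  = ln(3.590×10⁻⁶/1.160×10⁻³) / ln(1.160×10⁻³/3.024×10⁻²)
  = ln(0.00309483) / ln(0.0383598)
  = -5.778022 / -3.260745 ≈ 1.771994

1.772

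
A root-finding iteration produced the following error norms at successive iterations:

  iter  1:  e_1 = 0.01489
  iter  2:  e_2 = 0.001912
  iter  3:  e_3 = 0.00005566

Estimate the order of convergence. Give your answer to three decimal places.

p ≈ ln(e_3/e_2) / ln(e_2/e_1)
  = ln(0.00005566/0.001912) / ln(0.001912/0.01489)
  = ln(0.0291109) / ln(0.128408)
  = -3.536643 / -2.052543 ≈ 1.723054

1.723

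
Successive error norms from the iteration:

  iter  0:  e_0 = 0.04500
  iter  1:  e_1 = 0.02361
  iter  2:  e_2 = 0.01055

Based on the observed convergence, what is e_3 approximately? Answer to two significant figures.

3.9e-3

First estimate the order: p ≈ ln(e_2/e_1) / ln(e_1/e_0) = ln(0.01055/0.02361)/ln(0.02361/0.04500) = ln(0.446845)/ln(0.524667) ≈ 1.2489.
Then e_3 ≈ e_2·(e_2/e_1)^p = 0.01055·(0.446845)^1.2489 = 0.01055·0.365663 ≈ 0.003858.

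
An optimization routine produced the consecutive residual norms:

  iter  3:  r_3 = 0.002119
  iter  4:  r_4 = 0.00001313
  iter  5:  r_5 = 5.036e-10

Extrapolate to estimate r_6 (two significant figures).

First estimate the order: p ≈ ln(r_5/r_4) / ln(r_4/r_3) = ln(5.036e-10/0.00001313)/ln(0.00001313/0.002119) = ln(3.83549e-05)/ln(0.00619632) ≈ 2.0002.
Then r_6 ≈ r_5·(r_5/r_4)^p = 5.036e-10·(3.83549e-05)^2.0002 = 5.036e-10·1.46811e-09 ≈ 7.393e-19.

7.4e-19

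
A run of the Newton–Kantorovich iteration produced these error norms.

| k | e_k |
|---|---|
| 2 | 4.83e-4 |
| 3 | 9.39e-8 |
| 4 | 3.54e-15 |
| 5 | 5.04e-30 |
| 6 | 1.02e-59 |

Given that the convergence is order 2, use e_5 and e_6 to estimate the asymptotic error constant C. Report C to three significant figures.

C ≈ e_6 / e_5^2
  = 1.02e-59 / (5.04e-30)^2
  = 1.02e-59 / 2.54016e-59 ≈ 0.40155

0.402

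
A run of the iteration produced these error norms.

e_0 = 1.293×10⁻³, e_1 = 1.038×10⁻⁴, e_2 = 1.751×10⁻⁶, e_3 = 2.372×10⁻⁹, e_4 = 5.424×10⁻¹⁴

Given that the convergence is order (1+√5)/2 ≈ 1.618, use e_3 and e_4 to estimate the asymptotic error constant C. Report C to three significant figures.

C ≈ e_4 / e_3^1.618
  = 5.424×10⁻¹⁴ / (2.372×10⁻⁹)^1.618
  = 5.424×10⁻¹⁴ / 1.10901e-14 ≈ 4.8908

4.89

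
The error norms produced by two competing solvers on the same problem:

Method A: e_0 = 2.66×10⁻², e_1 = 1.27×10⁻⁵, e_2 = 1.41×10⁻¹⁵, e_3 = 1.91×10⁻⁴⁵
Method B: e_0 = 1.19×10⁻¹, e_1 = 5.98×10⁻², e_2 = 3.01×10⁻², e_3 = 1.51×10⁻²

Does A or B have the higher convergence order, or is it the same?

A

Method A: p ≈ ln(1.91×10⁻⁴⁵/1.41×10⁻¹⁵)/ln(1.41×10⁻¹⁵/1.27×10⁻⁵) ≈ 3.00.
Method B: p ≈ ln(1.51×10⁻²/3.01×10⁻²)/ln(3.01×10⁻²/5.98×10⁻²) ≈ 1.00.
Method A has the higher order (≈3.0 vs ≈1.0).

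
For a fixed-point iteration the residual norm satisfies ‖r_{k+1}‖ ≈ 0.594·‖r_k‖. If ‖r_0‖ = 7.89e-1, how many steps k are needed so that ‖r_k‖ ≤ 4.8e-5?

19

After k steps, ‖r_k‖ ≈ 7.89e-1·0.594^k.
Need 0.594^k ≤ 4.8e-5/7.89e-1 = 6.08365e-05.
k ≥ ln(6.08365e-05)/ln(0.594) = -9.7073/-0.52088 = 18.636.
Smallest integer k = 19.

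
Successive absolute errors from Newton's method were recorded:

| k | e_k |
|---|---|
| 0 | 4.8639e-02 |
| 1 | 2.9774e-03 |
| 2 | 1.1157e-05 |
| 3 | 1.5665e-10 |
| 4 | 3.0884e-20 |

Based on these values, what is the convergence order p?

2

Consecutive ratios: e_4/e_3 = 3.0884e-20/1.5665e-10 = 1.97153e-10, e_3/e_2 = 1.5665e-10/1.1157e-05 = 1.40405e-05.
p ≈ ln(1.97153e-10)/ln(1.40405e-05) = -22.3470/-11.1736 ≈ 2.00.
So the convergence is quadratic (order 2).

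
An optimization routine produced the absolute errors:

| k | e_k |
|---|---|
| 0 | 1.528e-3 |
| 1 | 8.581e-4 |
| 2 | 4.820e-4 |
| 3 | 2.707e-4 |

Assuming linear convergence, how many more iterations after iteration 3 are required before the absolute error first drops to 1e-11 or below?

30

Rate ρ ≈ e_3/e_2 = 2.707e-4/4.820e-4 = 0.5616.
After j more steps, e_{3+j} ≈ 2.707e-4·ρ^j; need ρ^j ≤ 1e-11/2.707e-4 = 3.69413e-08.
j ≥ ln(3.69413e-08)/ln(0.5616) = -17.1139/-0.57697 = 29.662.
So 30 more iterations are needed.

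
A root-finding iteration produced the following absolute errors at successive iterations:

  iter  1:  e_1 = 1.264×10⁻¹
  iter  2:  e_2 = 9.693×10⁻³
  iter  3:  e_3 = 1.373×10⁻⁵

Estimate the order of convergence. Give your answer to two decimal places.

p ≈ ln(e_3/e_2) / ln(e_2/e_1)
  = ln(1.373×10⁻⁵/9.693×10⁻³) / ln(9.693×10⁻³/1.264×10⁻¹)
  = ln(0.00141649) / ln(0.0766851)
  = -6.55957 / -2.56805 ≈ 2.55430

2.55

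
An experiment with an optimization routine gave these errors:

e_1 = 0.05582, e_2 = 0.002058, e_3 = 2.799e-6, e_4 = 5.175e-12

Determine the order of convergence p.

Consecutive ratios: e_4/e_3 = 5.175e-12/2.799e-6 = 1.84887e-06, e_3/e_2 = 2.799e-6/0.002058 = 0.00136006.
p ≈ ln(1.84887e-06)/ln(0.00136006) = -13.2009/-6.6002 ≈ 2.00.
So the convergence is quadratic (order 2).

2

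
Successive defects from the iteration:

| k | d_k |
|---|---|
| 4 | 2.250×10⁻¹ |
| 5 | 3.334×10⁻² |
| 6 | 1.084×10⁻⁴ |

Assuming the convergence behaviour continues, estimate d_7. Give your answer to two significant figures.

3.7e-12

First estimate the order: p ≈ ln(d_6/d_5) / ln(d_5/d_4) = ln(1.084×10⁻⁴/3.334×10⁻²)/ln(3.334×10⁻²/2.250×10⁻¹) = ln(0.00325135)/ln(0.148178) ≈ 3.0003.
Then d_7 ≈ d_6·(d_6/d_5)^p = 1.084×10⁻⁴·(0.00325135)^3.0003 = 1.084×10⁻⁴·3.43119e-08 ≈ 3.719e-12.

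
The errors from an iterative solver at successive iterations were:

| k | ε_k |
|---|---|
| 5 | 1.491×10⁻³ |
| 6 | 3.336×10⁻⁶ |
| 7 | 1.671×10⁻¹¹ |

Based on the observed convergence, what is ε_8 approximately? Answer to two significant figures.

4.2e-22

First estimate the order: p ≈ ln(ε_7/ε_6) / ln(ε_6/ε_5) = ln(1.671×10⁻¹¹/3.336×10⁻⁶)/ln(3.336×10⁻⁶/1.491×10⁻³) = ln(5.00899e-06)/ln(0.00223742) ≈ 1.9999.
Then ε_8 ≈ ε_7·(ε_7/ε_6)^p = 1.671×10⁻¹¹·(5.00899e-06)^1.9999 = 1.671×10⁻¹¹·2.51206e-11 ≈ 4.198e-22.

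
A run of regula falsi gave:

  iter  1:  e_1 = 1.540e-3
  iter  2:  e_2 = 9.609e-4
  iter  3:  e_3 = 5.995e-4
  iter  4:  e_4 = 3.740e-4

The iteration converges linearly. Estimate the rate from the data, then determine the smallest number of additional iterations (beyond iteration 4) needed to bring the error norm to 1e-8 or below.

Rate ρ ≈ e_4/e_3 = 3.740e-4/5.995e-4 = 0.6239.
After j more steps, e_{4+j} ≈ 3.740e-4·ρ^j; need ρ^j ≤ 1e-8/3.740e-4 = 2.6738e-05.
j ≥ ln(2.6738e-05)/ln(0.6239) = -10.5294/-0.47177 = 22.319.
So 23 more iterations are needed.

23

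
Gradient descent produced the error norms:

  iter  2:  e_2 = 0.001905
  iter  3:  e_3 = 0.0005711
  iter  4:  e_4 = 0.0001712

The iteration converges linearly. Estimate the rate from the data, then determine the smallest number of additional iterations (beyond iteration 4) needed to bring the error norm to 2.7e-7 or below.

6

Rate ρ ≈ e_4/e_3 = 0.0001712/0.0005711 = 0.2998.
After j more steps, e_{4+j} ≈ 0.0001712·ρ^j; need ρ^j ≤ 2.7e-7/0.0001712 = 0.0015771.
j ≥ ln(0.0015771)/ln(0.2998) = -6.4522/-1.20464 = 5.356.
So 6 more iterations are needed.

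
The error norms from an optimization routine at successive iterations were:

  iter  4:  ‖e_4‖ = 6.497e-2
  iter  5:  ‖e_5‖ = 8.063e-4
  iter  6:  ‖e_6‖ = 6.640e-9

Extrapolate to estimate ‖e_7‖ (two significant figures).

1.8e-22

First estimate the order: p ≈ ln(‖e_6‖/‖e_5‖) / ln(‖e_5‖/‖e_4‖) = ln(6.640e-9/8.063e-4)/ln(8.063e-4/6.497e-2) = ln(8.23515e-06)/ln(0.0124103) ≈ 2.6672.
Then ‖e_7‖ ≈ ‖e_6‖·(‖e_6‖/‖e_5‖)^p = 6.640e-9·(8.23515e-06)^2.6672 = 6.640e-9·2.74839e-14 ≈ 1.825e-22.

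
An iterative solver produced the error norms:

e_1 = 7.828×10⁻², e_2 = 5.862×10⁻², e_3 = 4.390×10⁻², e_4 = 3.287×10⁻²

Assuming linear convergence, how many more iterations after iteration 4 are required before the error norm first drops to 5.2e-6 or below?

31

Rate ρ ≈ e_4/e_3 = 3.287×10⁻²/4.390×10⁻² = 0.7487.
After j more steps, e_{4+j} ≈ 3.287×10⁻²·ρ^j; need ρ^j ≤ 5.2e-6/3.287×10⁻² = 0.000158199.
j ≥ ln(0.000158199)/ln(0.7487) = -8.7517/-0.28942 = 30.239.
So 31 more iterations are needed.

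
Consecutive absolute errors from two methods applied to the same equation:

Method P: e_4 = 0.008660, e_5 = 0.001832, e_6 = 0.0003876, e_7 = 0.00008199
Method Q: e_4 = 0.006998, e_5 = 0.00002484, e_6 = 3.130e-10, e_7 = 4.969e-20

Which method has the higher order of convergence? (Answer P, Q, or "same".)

Method P: p ≈ ln(0.00008199/0.0003876)/ln(0.0003876/0.001832) ≈ 1.00.
Method Q: p ≈ ln(4.969e-20/3.130e-10)/ln(3.130e-10/0.00002484) ≈ 2.00.
Method Q has the higher order (≈2.0 vs ≈1.0).

Q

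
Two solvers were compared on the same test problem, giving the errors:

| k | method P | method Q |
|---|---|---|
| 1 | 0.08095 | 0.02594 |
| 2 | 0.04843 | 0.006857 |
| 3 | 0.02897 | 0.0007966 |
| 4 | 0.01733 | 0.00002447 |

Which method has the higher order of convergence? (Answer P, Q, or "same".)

Q

Method P: p ≈ ln(0.01733/0.02897)/ln(0.02897/0.04843) ≈ 1.00.
Method Q: p ≈ ln(0.00002447/0.0007966)/ln(0.0007966/0.006857) ≈ 1.62.
Method Q has the higher order (≈1.6 vs ≈1.0).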